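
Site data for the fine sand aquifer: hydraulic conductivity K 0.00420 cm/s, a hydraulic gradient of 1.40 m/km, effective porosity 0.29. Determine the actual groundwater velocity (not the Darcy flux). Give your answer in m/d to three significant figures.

K = 0.00420 cm/s × 864 = 3.629 m/d
q = Ki = 3.629 × 0.0014 = 0.005080 m/d
v_s = q/n_e = 0.005080/0.29 = 0.01752 m/d

0.0175 m/d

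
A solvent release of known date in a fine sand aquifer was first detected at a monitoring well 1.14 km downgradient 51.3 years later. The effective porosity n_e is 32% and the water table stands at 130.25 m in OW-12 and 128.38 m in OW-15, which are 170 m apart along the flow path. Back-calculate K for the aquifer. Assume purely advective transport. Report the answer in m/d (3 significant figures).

1.77 m/d

Hydraulic gradient i = (130.25 − 128.38) / 170 = 1.87 / 170 = 0.01100
t = 51.3 years = 18720 d
L = 1.14 km = 1140 m
v = L / t = 1140 / 18720 = 0.06088 m/d
K = v · n / i = 0.06088 × 0.32 / 0.01100 = 1.77 m/d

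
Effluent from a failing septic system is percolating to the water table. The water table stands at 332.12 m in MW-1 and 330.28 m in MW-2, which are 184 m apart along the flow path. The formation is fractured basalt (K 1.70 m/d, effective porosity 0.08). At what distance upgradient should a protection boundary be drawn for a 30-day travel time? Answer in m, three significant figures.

Hydraulic gradient i = (332.12 − 330.28) / 184 = 1.84 / 184 = 0.01000
Darcy flux q = K·i = 1.70 × 0.01000 = 0.01700 m/d
Average linear velocity = 0.01700 / 0.08 = 0.2125 m/d
L = v × T = 0.2125 × 30 = 6.375 m

6.38 m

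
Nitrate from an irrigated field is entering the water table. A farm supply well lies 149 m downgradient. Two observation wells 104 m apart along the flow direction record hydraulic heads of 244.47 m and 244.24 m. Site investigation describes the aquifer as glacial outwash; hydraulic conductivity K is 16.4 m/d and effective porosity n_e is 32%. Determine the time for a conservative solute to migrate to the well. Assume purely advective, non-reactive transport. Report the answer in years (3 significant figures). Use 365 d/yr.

Hydraulic gradient i = (244.47 − 244.24) / 104 = 0.23 / 104 = 0.002212
Specific discharge q = 16.4 × 0.002212 = 0.03627 m/d
v = Ki/n = 16.4·0.002212/0.32 = 0.1133 m/d
t = L / v = 149 / 0.1133 = 1315 d
   = 1315 / 365 = 3.60 yr

3.60 years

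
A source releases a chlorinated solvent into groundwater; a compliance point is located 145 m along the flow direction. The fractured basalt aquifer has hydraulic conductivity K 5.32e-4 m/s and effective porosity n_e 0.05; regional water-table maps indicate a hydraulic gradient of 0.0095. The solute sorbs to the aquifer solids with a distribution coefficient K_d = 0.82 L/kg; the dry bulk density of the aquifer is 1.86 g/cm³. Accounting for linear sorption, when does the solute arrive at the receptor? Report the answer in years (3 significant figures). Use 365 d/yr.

1.43 years

K = 5.32e-4 m/s × 86400 s/d = 45.96 m/d
Darcy flux q = K·i = 45.96 × 0.0095 = 0.4367 m/d
Seepage velocity v = q / n = 0.4367 / 0.05 = 8.733 m/d
Retardation R = 1 + ρ_b·K_d/n = 1 + 1.86×0.82/0.05 = 31.50
Contaminant velocity v_c = v/R = 8.733/31.50 = 0.2772 m/d
t = L/v_c = 145/0.2772 = 523.1 d
   = 523.1/365 = 1.43 yr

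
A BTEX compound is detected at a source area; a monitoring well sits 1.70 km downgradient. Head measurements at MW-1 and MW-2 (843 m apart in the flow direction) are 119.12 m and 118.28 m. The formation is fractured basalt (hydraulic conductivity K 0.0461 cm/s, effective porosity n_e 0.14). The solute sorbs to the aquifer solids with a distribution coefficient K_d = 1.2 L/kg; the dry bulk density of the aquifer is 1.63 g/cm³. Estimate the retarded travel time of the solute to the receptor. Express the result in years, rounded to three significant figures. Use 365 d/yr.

Hydraulic gradient i = (119.12 − 118.28) / 843 = 0.84 / 843 = 9.964e-4
K = 0.0461 cm/s × 864 = 39.83 m/d
Specific discharge q = 39.83 × 9.964e-4 = 0.03969 m/d
v = Ki/n = 39.83·9.964e-4/0.14 = 0.2835 m/d
Retardation R = 1 + ρ_b·K_d/n = 1 + 1.63×1.2/0.14 = 14.97
Contaminant velocity v_c = v/R = 0.2835/14.97 = 0.01894 m/d
L = 1.70 km = 1700 m
t = L/v_c = 1700/0.01894 = 89780 d
   = 89780/365 = 246 yr

246 years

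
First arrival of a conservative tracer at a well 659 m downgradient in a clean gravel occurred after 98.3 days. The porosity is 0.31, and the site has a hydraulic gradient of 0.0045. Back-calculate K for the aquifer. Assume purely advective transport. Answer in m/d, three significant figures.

v = L / t = 659 / 98.3 = 6.704 m/d
K = v · n / i = 6.704 × 0.31 / 0.0045 = 462 m/d

462 m/d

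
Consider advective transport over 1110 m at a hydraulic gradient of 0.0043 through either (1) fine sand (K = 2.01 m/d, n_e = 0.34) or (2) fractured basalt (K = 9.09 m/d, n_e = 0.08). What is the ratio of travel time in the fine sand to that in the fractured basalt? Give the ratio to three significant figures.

Unit 1 (fine sand): v = 2.01×0.0043/0.34 = 0.02542 m/d, t = 1110/0.02542 = 43670 d
Unit 2 (fractured basalt): v = 9.09×0.0043/0.08 = 0.4886 m/d, t = 1110/0.4886 = 2272 d
t(fine sand) / t(fractured basalt) = 43670/2272 = 19.2

19.2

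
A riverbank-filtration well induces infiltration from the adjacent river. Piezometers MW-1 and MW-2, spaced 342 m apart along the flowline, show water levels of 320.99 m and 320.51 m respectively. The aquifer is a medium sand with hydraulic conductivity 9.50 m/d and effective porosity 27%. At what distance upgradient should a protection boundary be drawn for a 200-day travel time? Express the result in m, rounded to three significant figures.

9.88 m

Hydraulic gradient i = (320.99 − 320.51) / 342 = 0.48 / 342 = 0.001404
q = Ki = 9.50 × 0.001404 = 0.01333 m/d
Average linear velocity = 0.01333 / 0.27 = 0.04938 m/d
L = v × T = 0.04938 × 200 = 9.877 m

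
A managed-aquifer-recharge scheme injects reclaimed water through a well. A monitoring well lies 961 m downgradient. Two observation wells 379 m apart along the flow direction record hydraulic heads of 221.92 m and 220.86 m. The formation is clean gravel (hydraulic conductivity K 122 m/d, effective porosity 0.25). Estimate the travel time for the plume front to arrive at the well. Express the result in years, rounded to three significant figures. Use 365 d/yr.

Hydraulic gradient i = (221.92 − 220.86) / 379 = 1.06 / 379 = 0.002797
q = Ki = 122 × 0.002797 = 0.3412 m/d
Average linear velocity = 0.3412 / 0.25 = 1.365 m/d
t = L / v = 961 / 1.365 = 704.1 d
   = 704.1 / 365 = 1.93 yr

1.93 years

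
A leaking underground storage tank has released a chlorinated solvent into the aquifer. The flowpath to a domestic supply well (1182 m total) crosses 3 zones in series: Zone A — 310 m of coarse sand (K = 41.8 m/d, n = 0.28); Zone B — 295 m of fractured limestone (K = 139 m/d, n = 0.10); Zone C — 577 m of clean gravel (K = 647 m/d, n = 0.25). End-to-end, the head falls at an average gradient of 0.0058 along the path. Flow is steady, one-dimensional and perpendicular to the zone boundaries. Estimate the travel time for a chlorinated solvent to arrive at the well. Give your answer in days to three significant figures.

396 days

Continuity: the same q passes through each zone, so ΔH = q·Σ(L_j/K_j) — the zones act as resistances in series.
Σ(L/K) = 310/41.8 + 295/139 + 577/647 = 7.416 + 2.122 + 0.8918 = 10.43 d
K_eq = L_total / Σ(L/K) = 1182 / 10.43 = 113.3 m/d
q = K_eq · i = 113.3 × 0.0058 = 0.6573 m/d (same in every zone)
Zone A: v = q/n = 0.6573/0.28 = 2.347 m/d → t_A = 310/2.347 = 132.1 d
Zone B: v = q/n = 0.6573/0.10 = 6.573 m/d → t_B = 295/6.573 = 44.88 d
Zone C: v = q/n = 0.6573/0.25 = 2.629 m/d → t_C = 577/2.629 = 219.5 d
Total t = 132.1 + 44.88 + 219.5 = 396.4 d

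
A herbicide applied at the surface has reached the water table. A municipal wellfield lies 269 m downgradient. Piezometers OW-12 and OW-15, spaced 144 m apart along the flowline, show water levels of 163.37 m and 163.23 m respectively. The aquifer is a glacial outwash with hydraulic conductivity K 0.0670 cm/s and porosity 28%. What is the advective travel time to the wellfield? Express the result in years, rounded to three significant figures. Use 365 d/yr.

3.67 years

Hydraulic gradient i = (163.37 − 163.23) / 144 = 0.14 / 144 = 9.722e-4
K = 0.0670 cm/s × 864 = 57.89 m/d
Specific discharge q = 57.89 × 9.722e-4 = 0.05628 m/d
v = Ki/n = 57.89·9.722e-4/0.28 = 0.2010 m/d
t = L / v = 269 / 0.2010 = 1338 d
   = 1338 / 365 = 3.67 yr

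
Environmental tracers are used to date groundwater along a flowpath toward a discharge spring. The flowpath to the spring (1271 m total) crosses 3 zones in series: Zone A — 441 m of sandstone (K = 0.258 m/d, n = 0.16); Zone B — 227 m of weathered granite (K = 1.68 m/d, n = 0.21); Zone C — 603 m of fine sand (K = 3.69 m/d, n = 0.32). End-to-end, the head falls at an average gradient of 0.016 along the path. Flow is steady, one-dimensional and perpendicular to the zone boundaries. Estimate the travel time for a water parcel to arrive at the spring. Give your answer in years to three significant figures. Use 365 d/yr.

84.2 years

Steady 1-D flow in series ⇒ the Darcy flux q is identical in every zone and the zone head losses add (resistances L/K in series).
Σ(L/K) = 441/0.258 + 227/1.68 + 603/3.69 = 1709 + 135.1 + 163.4 = 2008 d
K_eq = L_total / Σ(L/K) = 1271 / 2008 = 0.6330 m/d
q = K_eq · i = 0.6330 × 0.016 = 0.01013 m/d (same in every zone)
Zone A: v = q/n = 0.01013/0.16 = 0.06330 m/d → t_A = 441/0.06330 = 6967 d
Zone B: v = q/n = 0.01013/0.21 = 0.04823 m/d → t_B = 227/0.04823 = 4707 d
Zone C: v = q/n = 0.01013/0.32 = 0.03165 m/d → t_C = 603/0.03165 = 19050 d
Total t = 6967 + 4707 + 19050 = 30720 d
   = 30720 / 365 = 84.2 yr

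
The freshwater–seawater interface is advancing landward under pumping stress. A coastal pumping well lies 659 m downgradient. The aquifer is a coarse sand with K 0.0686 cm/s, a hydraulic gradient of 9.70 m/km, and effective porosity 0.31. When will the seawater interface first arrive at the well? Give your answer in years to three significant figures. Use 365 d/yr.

0.974 years

K = 0.0686 cm/s × 864 = 59.27 m/d
q = Ki = 59.27 × 0.0097 = 0.5749 m/d
v_s = q/n_e = 0.5749/0.31 = 1.855 m/d
t = L / v = 659 / 1.855 = 355.3 d
   = 355.3 / 365 = 0.974 yr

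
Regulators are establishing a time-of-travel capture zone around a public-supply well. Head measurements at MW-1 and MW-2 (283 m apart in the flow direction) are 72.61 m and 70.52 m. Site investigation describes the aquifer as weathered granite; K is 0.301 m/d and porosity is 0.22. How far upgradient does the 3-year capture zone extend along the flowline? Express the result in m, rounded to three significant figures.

Hydraulic gradient i = (72.61 − 70.52) / 283 = 2.09 / 283 = 0.007385
Specific discharge q = 0.301 × 0.007385 = 0.002223 m/d
Seepage velocity v = q / n = 0.002223 / 0.22 = 0.01010 m/d
T = 3 yr × 365 = 1095 d
L = v × T = 0.01010 × 1095 = 11.06 m

11.1 m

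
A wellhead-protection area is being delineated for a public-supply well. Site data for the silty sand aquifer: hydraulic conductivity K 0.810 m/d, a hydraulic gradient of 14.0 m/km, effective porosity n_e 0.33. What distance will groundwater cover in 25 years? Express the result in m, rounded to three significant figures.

q = Ki = 0.810 × 0.014 = 0.01134 m/d
v_s = q/n_e = 0.01134/0.33 = 0.03436 m/d
T = 25 yr × 365 = 9125 d
L = v × T = 0.03436 × 9125 = 313.6 m

314 m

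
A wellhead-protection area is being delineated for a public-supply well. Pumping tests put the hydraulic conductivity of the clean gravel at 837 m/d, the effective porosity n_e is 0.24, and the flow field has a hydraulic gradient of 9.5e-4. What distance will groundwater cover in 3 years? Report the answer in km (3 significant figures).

q = Ki = 837 × 9.5e-4 = 0.7952 m/d
v = Ki/n = 837·9.5e-4/0.24 = 3.313 m/d
T = 3 yr × 365 = 1095 d
L = v × T = 3.313 × 1095 = 3628 m
   = 3.63 km

3.63 km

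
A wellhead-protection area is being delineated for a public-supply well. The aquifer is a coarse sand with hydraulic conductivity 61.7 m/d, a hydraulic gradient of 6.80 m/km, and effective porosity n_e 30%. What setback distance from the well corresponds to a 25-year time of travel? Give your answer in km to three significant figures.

q = Ki = 61.7 × 0.0068 = 0.4196 m/d
v = Ki/n = 61.7·0.0068/0.30 = 1.399 m/d
T = 25 yr × 365 = 9125 d
L = v × T = 1.399 × 9125 = 12760 m
   = 12.8 km

12.8 km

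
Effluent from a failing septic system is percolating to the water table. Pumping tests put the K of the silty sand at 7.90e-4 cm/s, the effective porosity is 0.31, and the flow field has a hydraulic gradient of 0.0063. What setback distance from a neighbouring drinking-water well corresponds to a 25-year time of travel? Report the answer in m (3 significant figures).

K = 7.90e-4 cm/s × 864 = 0.6826 m/d
q = Ki = 0.6826 × 0.0063 = 0.004300 m/d
v = Ki/n = 0.6826·0.0063/0.31 = 0.01387 m/d
T = 25 yr × 365 = 9125 d
L = v × T = 0.01387 × 9125 = 126.6 m

127 m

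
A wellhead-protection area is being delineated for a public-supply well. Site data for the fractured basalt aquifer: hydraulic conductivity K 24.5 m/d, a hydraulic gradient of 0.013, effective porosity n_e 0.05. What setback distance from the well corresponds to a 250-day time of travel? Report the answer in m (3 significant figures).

Specific discharge q = 24.5 × 0.013 = 0.3185 m/d
Average linear velocity = 0.3185 / 0.05 = 6.370 m/d
L = v × T = 6.370 × 250 = 1593 m

1590 m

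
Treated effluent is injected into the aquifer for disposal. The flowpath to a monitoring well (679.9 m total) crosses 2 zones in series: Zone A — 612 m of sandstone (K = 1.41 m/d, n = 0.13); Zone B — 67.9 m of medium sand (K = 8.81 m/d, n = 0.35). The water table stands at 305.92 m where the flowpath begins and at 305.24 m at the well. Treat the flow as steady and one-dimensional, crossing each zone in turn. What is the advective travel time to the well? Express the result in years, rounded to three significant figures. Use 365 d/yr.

Total head drop ΔH = 305.92 − 305.24 = 0.68 m
Continuity: the same q passes through each zone, so ΔH = q·Σ(L_j/K_j) — the zones act as resistances in series.
Σ(L/K) = 612/1.41 + 67.9/8.81 = 434.0 + 7.707 = 441.7 d
q = ΔH / Σ(L/K) = 0.68 / 441.7 = 0.001539 m/d (same in every zone)
Zone A: v = q/n = 0.001539/0.13 = 0.01184 m/d → t_A = 612/0.01184 = 51680 d
Zone B: v = q/n = 0.001539/0.35 = 0.004398 m/d → t_B = 67.9/0.004398 = 15440 d
Total t = 51680 + 15440 = 67120 d
   = 67120 / 365 = 184 yr

184 years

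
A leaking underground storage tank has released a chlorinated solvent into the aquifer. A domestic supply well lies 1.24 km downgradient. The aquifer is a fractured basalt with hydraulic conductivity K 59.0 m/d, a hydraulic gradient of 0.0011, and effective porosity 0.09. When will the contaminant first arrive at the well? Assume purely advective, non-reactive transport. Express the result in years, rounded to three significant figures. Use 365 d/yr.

4.71 years

Darcy flux q = K·i = 59.0 × 0.0011 = 0.06490 m/d
Average linear velocity = 0.06490 / 0.09 = 0.7211 m/d
L = 1.24 km = 1240 m
t = L / v = 1240 / 0.7211 = 1720 d
   = 1720 / 365 = 4.71 yr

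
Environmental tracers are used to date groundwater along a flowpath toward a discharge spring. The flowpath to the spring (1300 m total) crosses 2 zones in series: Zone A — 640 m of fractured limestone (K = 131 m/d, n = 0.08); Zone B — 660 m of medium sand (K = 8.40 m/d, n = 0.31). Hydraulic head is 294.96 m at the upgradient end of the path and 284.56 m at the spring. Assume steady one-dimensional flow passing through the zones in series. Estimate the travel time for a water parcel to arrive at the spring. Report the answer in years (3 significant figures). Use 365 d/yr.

Total head drop ΔH = 294.96 − 284.56 = 10.40 m
Continuity: the same q passes through each zone, so ΔH = q·Σ(L_j/K_j) — the zones act as resistances in series.
Σ(L/K) = 640/131 + 660/8.40 = 4.885 + 78.57 = 83.46 d
q = ΔH / Σ(L/K) = 10.40 / 83.46 = 0.1246 m/d (same in every zone)
Zone A: v = q/n = 0.1246/0.08 = 1.558 m/d → t_A = 640/1.558 = 410.9 d
Zone B: v = q/n = 0.1246/0.31 = 0.4020 m/d → t_B = 660/0.4020 = 1642 d
Total t = 410.9 + 1642 = 2053 d
   = 2053 / 365 = 5.62 yr

5.62 years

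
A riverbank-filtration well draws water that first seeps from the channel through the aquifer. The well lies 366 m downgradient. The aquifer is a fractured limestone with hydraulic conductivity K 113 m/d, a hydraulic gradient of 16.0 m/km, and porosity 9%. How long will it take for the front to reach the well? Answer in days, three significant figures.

Darcy flux q = K·i = 113 × 0.016 = 1.808 m/d
Average linear velocity = 1.808 / 0.09 = 20.09 m/d
t = L / v = 366 / 20.09 = 18.22 d

18.2 days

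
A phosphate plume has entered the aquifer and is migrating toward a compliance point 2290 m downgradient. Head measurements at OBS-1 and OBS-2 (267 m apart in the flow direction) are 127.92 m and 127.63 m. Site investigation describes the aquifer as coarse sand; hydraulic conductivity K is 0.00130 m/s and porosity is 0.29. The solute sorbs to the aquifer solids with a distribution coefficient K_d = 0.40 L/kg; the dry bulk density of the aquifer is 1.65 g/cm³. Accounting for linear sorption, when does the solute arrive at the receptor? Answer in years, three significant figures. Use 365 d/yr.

48.9 years

Hydraulic gradient i = (127.92 − 127.63) / 267 = 0.29 / 267 = 0.001086
K = 0.00130 m/s × 86400 s/d = 112.3 m/d
Darcy flux q = K·i = 112.3 × 0.001086 = 0.1220 m/d
v = Ki/n = 112.3·0.001086/0.29 = 0.4207 m/d
Retardation R = 1 + ρ_b·K_d/n = 1 + 1.65×0.40/0.29 = 3.276
Contaminant velocity v_c = v/R = 0.4207/3.276 = 0.1284 m/d
t = L/v_c = 2290/0.1284 = 17830 d
   = 17830/365 = 48.9 yr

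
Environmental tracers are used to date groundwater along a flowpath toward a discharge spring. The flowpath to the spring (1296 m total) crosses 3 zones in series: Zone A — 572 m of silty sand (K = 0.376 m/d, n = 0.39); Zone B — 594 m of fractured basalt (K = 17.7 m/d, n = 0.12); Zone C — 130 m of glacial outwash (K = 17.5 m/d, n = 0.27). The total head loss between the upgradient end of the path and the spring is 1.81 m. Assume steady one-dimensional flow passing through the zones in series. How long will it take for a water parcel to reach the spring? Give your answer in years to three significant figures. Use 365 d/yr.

779 years

Steady 1-D flow in series ⇒ the Darcy flux q is identical in every zone and the zone head losses add (resistances L/K in series).
Σ(L/K) = 572/0.376 + 594/17.7 + 130/17.5 = 1521 + 33.56 + 7.429 = 1562 d
q = ΔH / Σ(L/K) = 1.81 / 1562 = 0.001159 m/d (same in every zone)
Zone A: v = q/n = 0.001159/0.39 = 0.002971 m/d → t_A = 572/0.002971 = 192500 d
Zone B: v = q/n = 0.001159/0.12 = 0.009655 m/d → t_B = 594/0.009655 = 61520 d
Zone C: v = q/n = 0.001159/0.27 = 0.004291 m/d → t_C = 130/0.004291 = 30300 d
Total t = 192500 + 61520 + 30300 = 284400 d
   = 284400 / 365 = 779 yr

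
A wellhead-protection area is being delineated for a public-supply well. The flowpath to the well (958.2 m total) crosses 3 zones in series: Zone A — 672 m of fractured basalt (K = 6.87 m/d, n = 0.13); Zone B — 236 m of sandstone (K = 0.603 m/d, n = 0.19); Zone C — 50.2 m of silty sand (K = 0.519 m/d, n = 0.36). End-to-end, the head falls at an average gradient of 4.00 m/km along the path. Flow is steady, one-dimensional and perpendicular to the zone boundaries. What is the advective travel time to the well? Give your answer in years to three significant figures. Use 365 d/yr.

62.9 years

Continuity: the same q passes through each zone, so ΔH = q·Σ(L_j/K_j) — the zones act as resistances in series.
Σ(L/K) = 672/6.87 + 236/0.603 + 50.2/0.519 = 97.82 + 391.4 + 96.72 = 585.9 d
K_eq = L_total / Σ(L/K) = 958.2 / 585.9 = 1.635 m/d
q = K_eq · i = 1.635 × 0.0040 = 0.006542 m/d (same in every zone)
Zone A: v = q/n = 0.006542/0.13 = 0.05032 m/d → t_A = 672/0.05032 = 13350 d
Zone B: v = q/n = 0.006542/0.19 = 0.03443 m/d → t_B = 236/0.03443 = 6855 d
Zone C: v = q/n = 0.006542/0.36 = 0.01817 m/d → t_C = 50.2/0.01817 = 2763 d
Total t = 13350 + 6855 + 2763 = 22970 d
   = 22970 / 365 = 62.9 yr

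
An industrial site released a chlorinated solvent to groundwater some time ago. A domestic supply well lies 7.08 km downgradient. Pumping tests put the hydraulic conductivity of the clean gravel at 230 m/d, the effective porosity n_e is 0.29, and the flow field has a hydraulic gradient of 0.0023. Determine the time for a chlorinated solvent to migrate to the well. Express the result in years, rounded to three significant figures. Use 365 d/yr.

10.6 years

Darcy flux q = K·i = 230 × 0.0023 = 0.5290 m/d
Seepage velocity v = q / n = 0.5290 / 0.29 = 1.824 m/d
L = 7.08 km = 7080 m
t = L / v = 7080 / 1.824 = 3881 d
   = 3881 / 365 = 10.6 yr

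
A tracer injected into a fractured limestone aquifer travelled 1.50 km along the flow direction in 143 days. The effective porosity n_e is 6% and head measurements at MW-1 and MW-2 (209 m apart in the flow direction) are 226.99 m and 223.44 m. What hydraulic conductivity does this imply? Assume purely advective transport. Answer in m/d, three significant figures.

37.1 m/d

Hydraulic gradient i = (226.99 − 223.44) / 209 = 3.55 / 209 = 0.01699
L = 1.50 km = 1500 m
v = L / t = 1500 / 143 = 10.49 m/d
K = v · n / i = 10.49 × 0.06 / 0.01699 = 37.1 m/d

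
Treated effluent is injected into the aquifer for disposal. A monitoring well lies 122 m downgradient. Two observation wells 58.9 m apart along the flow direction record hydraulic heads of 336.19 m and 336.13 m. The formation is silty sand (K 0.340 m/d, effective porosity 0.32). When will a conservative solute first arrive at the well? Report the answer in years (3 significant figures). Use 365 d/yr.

309 years

Hydraulic gradient i = (336.19 − 336.13) / 58.9 = 0.06 / 58.9 = 0.001019
q = Ki = 0.340 × 0.001019 = 3.463e-4 m/d
Average linear velocity = 3.463e-4 / 0.32 = 0.001082 m/d
t = L / v = 122 / 0.001082 = 112700 d
   = 112700 / 365 = 309 yr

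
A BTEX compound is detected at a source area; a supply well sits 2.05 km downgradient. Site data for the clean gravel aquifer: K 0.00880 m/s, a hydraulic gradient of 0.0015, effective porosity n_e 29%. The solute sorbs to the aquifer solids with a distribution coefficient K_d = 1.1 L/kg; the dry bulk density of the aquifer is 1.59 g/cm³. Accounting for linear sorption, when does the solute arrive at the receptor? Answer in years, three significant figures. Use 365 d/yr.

K = 0.00880 m/s × 86400 s/d = 760.3 m/d
Darcy flux q = K·i = 760.3 × 0.0015 = 1.140 m/d
v = Ki/n = 760.3·0.0015/0.29 = 3.933 m/d
Retardation R = 1 + ρ_b·K_d/n = 1 + 1.59×1.1/0.29 = 7.031
Contaminant velocity v_c = v/R = 3.933/7.031 = 0.5593 m/d
L = 2.05 km = 2050 m
t = L/v_c = 2050/0.5593 = 3665 d
   = 3665/365 = 10.0 yr

10.0 years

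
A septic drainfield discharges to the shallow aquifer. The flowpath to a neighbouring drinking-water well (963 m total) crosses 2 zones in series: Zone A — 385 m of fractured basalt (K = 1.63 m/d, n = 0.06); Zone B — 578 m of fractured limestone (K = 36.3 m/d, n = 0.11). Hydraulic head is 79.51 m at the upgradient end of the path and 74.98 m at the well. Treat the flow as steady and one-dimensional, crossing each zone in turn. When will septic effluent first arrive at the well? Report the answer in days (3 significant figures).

4820 days

Total head drop ΔH = 79.51 − 74.98 = 4.53 m
Steady 1-D flow in series ⇒ the Darcy flux q is identical in every zone and the zone head losses add (resistances L/K in series).
Σ(L/K) = 385/1.63 + 578/36.3 = 236.2 + 15.92 = 252.1 d
q = ΔH / Σ(L/K) = 4.53 / 252.1 = 0.01797 m/d (same in every zone)
Zone A: v = q/n = 0.01797/0.06 = 0.2995 m/d → t_A = 385/0.2995 = 1286 d
Zone B: v = q/n = 0.01797/0.11 = 0.1633 m/d → t_B = 578/0.1633 = 3539 d
Total t = 1286 + 3539 = 4824 d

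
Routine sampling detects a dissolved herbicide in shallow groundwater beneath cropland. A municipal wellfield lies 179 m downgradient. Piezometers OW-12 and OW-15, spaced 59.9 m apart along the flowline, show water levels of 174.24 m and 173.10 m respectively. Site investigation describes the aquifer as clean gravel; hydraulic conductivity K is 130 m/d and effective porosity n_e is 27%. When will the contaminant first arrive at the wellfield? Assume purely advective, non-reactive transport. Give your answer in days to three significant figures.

19.5 days

Hydraulic gradient i = (174.24 − 173.10) / 59.9 = 1.14 / 59.9 = 0.01903
Darcy flux q = K·i = 130 × 0.01903 = 2.474 m/d
v = Ki/n = 130·0.01903/0.27 = 9.163 m/d
t = L / v = 179 / 9.163 = 19.53 d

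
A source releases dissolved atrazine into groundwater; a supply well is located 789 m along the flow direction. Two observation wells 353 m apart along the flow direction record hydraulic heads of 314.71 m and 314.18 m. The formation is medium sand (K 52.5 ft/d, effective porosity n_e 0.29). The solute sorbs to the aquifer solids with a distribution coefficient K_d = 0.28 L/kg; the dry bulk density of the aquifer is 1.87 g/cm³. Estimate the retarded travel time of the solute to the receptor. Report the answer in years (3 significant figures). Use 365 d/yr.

Hydraulic gradient i = (314.71 − 314.18) / 353 = 0.53 / 353 = 0.001501
K = 52.5 ft/d × 0.3048 = 16.00 m/d
Specific discharge q = 16.00 × 0.001501 = 0.02403 m/d
Average linear velocity = 0.02403 / 0.29 = 0.08285 m/d
Retardation R = 1 + ρ_b·K_d/n = 1 + 1.87×0.28/0.29 = 2.806
Contaminant velocity v_c = v/R = 0.08285/2.806 = 0.02953 m/d
t = L/v_c = 789/0.02953 = 26720 d
   = 26720/365 = 73.2 yr

73.2 years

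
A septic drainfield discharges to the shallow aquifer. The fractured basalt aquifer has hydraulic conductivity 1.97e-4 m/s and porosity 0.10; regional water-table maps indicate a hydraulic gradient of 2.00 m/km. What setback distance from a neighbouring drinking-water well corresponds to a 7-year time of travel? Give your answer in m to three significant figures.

870 m

K = 1.97e-4 m/s × 86400 s/d = 17.02 m/d
Specific discharge q = 17.02 × 0.0020 = 0.03404 m/d
Average linear velocity = 0.03404 / 0.10 = 0.3404 m/d
T = 7 yr × 365 = 2555 d
L = v × T = 0.3404 × 2555 = 869.8 m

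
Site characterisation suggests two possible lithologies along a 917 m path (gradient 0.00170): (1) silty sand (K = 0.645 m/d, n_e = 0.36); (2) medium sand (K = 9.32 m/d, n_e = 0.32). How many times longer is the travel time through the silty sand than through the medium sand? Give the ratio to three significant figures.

16.3

Unit 1 (silty sand): v = 0.645×0.0017/0.36 = 0.003046 m/d, t = 917/0.003046 = 301100 d
Unit 2 (medium sand): v = 9.32×0.0017/0.32 = 0.04951 m/d, t = 917/0.04951 = 18520 d
t(silty sand) / t(medium sand) = 301100/18520 = 16.3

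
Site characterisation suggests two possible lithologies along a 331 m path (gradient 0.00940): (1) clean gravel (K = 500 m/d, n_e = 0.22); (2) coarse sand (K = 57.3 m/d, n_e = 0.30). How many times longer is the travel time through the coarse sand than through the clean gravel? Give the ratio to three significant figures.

Unit 1 (clean gravel): v = 500×0.0094/0.22 = 21.36 m/d, t = 331/21.36 = 15.49 d
Unit 2 (coarse sand): v = 57.3×0.0094/0.30 = 1.795 m/d, t = 331/1.795 = 184.4 d
t(coarse sand) / t(clean gravel) = 184.4/15.49 = 11.9

11.9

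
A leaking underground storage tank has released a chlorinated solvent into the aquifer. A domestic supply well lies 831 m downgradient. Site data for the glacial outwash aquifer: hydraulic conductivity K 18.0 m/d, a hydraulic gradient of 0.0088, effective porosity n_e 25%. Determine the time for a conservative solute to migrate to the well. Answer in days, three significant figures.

Darcy flux q = K·i = 18.0 × 0.0088 = 0.1584 m/d
v = Ki/n = 18.0·0.0088/0.25 = 0.6336 m/d
t = L / v = 831 / 0.6336 = 1312 d

1310 days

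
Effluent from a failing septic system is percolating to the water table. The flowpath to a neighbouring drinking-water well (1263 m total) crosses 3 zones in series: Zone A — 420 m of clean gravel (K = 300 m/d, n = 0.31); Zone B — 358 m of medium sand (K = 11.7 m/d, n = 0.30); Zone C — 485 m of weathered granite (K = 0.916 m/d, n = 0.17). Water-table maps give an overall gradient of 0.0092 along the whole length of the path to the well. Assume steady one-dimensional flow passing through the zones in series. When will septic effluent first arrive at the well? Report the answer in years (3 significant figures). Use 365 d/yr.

42.4 years

For zones in series the flux q is common to all zones; the equivalent conductivity is the harmonic (thickness-weighted) mean, K_eq = L_total / Σ(L_j/K_j).
Σ(L/K) = 420/300 + 358/11.7 + 485/0.916 = 1.400 + 30.60 + 529.5 = 561.5 d
K_eq = L_total / Σ(L/K) = 1263 / 561.5 = 2.249 m/d
q = K_eq · i = 2.249 × 0.0092 = 0.02069 m/d (same in every zone)
Zone A: v = q/n = 0.02069/0.31 = 0.06676 m/d → t_A = 420/0.06676 = 6291 d
Zone B: v = q/n = 0.02069/0.30 = 0.06898 m/d → t_B = 358/0.06898 = 5190 d
Zone C: v = q/n = 0.02069/0.17 = 0.1217 m/d → t_C = 485/0.1217 = 3984 d
Total t = 6291 + 5190 + 3984 = 15470 d
   = 15470 / 365 = 42.4 yr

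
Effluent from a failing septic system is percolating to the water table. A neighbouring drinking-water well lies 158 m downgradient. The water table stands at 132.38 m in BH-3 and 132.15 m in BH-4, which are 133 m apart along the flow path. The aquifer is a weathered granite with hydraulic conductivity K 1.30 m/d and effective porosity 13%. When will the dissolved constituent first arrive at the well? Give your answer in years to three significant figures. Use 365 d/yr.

Hydraulic gradient i = (132.38 − 132.15) / 133 = 0.23 / 133 = 0.001729
Darcy flux q = K·i = 1.30 × 0.001729 = 0.002248 m/d
v_s = q/n_e = 0.002248/0.13 = 0.01729 m/d
t = L / v = 158 / 0.01729 = 9137 d
   = 9137 / 365 = 25.0 yr

25.0 years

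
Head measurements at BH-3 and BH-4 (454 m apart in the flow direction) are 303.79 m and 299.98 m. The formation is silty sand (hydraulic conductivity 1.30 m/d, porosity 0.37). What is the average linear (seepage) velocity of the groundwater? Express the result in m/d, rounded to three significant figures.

0.0295 m/d

Hydraulic gradient i = (303.79 − 299.98) / 454 = 3.81 / 454 = 0.008392
q = Ki = 1.30 × 0.008392 = 0.01091 m/d
v_s = q/n_e = 0.01091/0.37 = 0.02949 m/d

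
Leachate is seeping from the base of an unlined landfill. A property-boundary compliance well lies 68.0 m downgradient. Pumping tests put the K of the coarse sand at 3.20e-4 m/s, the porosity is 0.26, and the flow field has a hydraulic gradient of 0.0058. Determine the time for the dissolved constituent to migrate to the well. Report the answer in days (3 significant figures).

110 days

K = 3.20e-4 m/s × 86400 s/d = 27.65 m/d
q = Ki = 27.65 × 0.0058 = 0.1604 m/d
v = Ki/n = 27.65·0.0058/0.26 = 0.6168 m/d
t = L / v = 68.0 / 0.6168 = 110.3 d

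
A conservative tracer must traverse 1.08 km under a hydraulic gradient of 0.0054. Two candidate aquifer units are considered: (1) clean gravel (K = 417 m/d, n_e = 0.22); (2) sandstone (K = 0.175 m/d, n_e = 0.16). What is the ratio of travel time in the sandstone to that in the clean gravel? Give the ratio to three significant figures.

Unit 1 (clean gravel): v = 417×0.0054/0.22 = 10.24 m/d, t = 1080/10.24 = 105.5 d
Unit 2 (sandstone): v = 0.175×0.0054/0.16 = 0.005906 m/d, t = 1080/0.005906 = 182900 d
t(sandstone) / t(clean gravel) = 182900/105.5 = 1730

1730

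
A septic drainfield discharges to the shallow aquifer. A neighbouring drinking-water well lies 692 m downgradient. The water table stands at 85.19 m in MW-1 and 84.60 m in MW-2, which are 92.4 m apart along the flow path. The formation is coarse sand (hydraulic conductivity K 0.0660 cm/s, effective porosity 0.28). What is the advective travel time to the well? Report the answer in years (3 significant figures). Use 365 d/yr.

1.46 years

Hydraulic gradient i = (85.19 − 84.60) / 92.4 = 0.59 / 92.4 = 0.006385
K = 0.0660 cm/s × 864 = 57.02 m/d
Specific discharge q = 57.02 × 0.006385 = 0.3641 m/d
Average linear velocity = 0.3641 / 0.28 = 1.300 m/d
t = L / v = 692 / 1.300 = 532.1 d
   = 532.1 / 365 = 1.46 yr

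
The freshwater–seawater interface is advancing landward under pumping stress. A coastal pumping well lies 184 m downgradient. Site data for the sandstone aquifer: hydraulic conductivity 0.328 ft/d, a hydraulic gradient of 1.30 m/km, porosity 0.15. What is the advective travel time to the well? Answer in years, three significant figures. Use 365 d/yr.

582 years

K = 0.328 ft/d × 0.3048 = 0.09997 m/d
Specific discharge q = 0.09997 × 0.0013 = 1.300e-4 m/d
Seepage velocity v = q / n = 1.300e-4 / 0.15 = 8.664e-4 m/d
t = L / v = 184 / 8.664e-4 = 212400 d
   = 212400 / 365 = 582 yr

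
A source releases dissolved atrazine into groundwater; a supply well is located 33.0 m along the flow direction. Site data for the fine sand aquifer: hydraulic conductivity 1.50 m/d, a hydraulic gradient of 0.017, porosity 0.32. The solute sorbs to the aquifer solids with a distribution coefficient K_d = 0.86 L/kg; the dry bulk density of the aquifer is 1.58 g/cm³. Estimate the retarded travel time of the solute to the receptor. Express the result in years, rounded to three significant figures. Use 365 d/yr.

Specific discharge q = 1.50 × 0.017 = 0.02550 m/d
Seepage velocity v = q / n = 0.02550 / 0.32 = 0.07969 m/d
Retardation R = 1 + ρ_b·K_d/n = 1 + 1.58×0.86/0.32 = 5.246
Contaminant velocity v_c = v/R = 0.07969/5.246 = 0.01519 m/d
t = L/v_c = 33.0/0.01519 = 2173 d
   = 2173/365 = 5.95 yr

5.95 years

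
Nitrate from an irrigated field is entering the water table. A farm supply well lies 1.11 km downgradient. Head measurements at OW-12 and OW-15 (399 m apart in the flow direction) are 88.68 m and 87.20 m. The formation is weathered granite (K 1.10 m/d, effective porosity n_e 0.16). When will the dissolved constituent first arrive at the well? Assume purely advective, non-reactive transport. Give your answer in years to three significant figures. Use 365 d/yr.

119 years

Hydraulic gradient i = (88.68 − 87.20) / 399 = 1.48 / 399 = 0.003709
Specific discharge q = 1.10 × 0.003709 = 0.004080 m/d
v = Ki/n = 1.10·0.003709/0.16 = 0.02550 m/d
L = 1.11 km = 1110 m
t = L / v = 1110 / 0.02550 = 43530 d
   = 43530 / 365 = 119 yr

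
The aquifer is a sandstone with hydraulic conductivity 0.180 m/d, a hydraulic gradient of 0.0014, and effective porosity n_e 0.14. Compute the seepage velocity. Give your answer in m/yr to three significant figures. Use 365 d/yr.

0.657 m/yr

Specific discharge q = 0.180 × 0.0014 = 2.520e-4 m/d
Average linear velocity = 2.520e-4 / 0.14 = 0.001800 m/d
   = 0.001800 × 365 = 0.657 m/yr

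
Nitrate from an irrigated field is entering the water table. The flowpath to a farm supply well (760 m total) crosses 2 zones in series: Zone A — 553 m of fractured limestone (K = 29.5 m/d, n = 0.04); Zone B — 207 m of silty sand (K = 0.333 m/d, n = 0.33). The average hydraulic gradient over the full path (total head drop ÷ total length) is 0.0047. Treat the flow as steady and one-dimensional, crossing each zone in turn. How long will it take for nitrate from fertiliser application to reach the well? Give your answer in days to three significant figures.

16200 days

Steady 1-D flow in series ⇒ the Darcy flux q is identical in every zone and the zone head losses add (resistances L/K in series).
Σ(L/K) = 553/29.5 + 207/0.333 = 18.75 + 621.6 = 640.4 d
K_eq = L_total / Σ(L/K) = 760 / 640.4 = 1.187 m/d
q = K_eq · i = 1.187 × 0.0047 = 0.005578 m/d (same in every zone)
Zone A: v = q/n = 0.005578/0.04 = 0.1395 m/d → t_A = 553/0.1395 = 3966 d
Zone B: v = q/n = 0.005578/0.33 = 0.01690 m/d → t_B = 207/0.01690 = 12250 d
Total t = 3966 + 12250 = 16210 d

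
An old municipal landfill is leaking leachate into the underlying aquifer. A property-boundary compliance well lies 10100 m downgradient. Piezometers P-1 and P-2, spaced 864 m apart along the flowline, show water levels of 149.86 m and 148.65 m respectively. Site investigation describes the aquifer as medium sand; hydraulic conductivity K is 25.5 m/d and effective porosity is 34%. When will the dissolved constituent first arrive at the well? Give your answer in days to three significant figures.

96200 days

Hydraulic gradient i = (149.86 − 148.65) / 864 = 1.21 / 864 = 0.001400
q = Ki = 25.5 × 0.001400 = 0.03571 m/d
v = Ki/n = 25.5·0.001400/0.34 = 0.1050 m/d
t = L / v = 10100 / 0.1050 = 96160 d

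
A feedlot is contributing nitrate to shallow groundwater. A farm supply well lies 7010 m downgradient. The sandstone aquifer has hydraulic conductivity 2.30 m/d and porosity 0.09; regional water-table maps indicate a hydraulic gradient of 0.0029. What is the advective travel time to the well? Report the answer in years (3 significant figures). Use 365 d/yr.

259 years

Darcy flux q = K·i = 2.30 × 0.0029 = 0.006670 m/d
Seepage velocity v = q / n = 0.006670 / 0.09 = 0.07411 m/d
t = L / v = 7010 / 0.07411 = 94590 d
   = 94590 / 365 = 259 yr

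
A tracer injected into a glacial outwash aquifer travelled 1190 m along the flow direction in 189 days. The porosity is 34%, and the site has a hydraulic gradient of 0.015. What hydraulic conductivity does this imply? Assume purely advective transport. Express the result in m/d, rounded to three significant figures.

v = L / t = 1190 / 189 = 6.296 m/d
K = v · n / i = 6.296 × 0.34 / 0.015 = 143 m/d

143 m/d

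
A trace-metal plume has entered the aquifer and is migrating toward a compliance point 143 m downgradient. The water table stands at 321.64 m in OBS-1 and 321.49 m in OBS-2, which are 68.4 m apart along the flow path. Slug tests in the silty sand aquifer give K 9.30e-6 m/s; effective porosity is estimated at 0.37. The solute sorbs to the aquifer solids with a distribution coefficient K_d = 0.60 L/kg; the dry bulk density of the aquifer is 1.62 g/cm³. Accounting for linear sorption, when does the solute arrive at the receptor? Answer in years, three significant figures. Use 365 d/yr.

Hydraulic gradient i = (321.64 − 321.49) / 68.4 = 0.15 / 68.4 = 0.002193
K = 9.30e-6 m/s × 86400 s/d = 0.8035 m/d
q = Ki = 0.8035 × 0.002193 = 0.001762 m/d
v_s = q/n_e = 0.001762/0.37 = 0.004762 m/d
Retardation R = 1 + ρ_b·K_d/n = 1 + 1.62×0.60/0.37 = 3.627
Contaminant velocity v_c = v/R = 0.004762/3.627 = 0.001313 m/d
t = L/v_c = 143/0.001313 = 108900 d
   = 108900/365 = 298 yr

298 years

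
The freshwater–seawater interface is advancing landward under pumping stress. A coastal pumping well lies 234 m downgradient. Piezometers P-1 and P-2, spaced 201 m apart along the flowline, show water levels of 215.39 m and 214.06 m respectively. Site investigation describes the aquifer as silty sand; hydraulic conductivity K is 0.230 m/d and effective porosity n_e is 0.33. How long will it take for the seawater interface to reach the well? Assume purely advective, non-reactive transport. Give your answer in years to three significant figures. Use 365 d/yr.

Hydraulic gradient i = (215.39 − 214.06) / 201 = 1.33 / 201 = 0.006617
q = Ki = 0.230 × 0.006617 = 0.001522 m/d
Average linear velocity = 0.001522 / 0.33 = 0.004612 m/d
t = L / v = 234 / 0.004612 = 50740 d
   = 50740 / 365 = 139 yr

139 years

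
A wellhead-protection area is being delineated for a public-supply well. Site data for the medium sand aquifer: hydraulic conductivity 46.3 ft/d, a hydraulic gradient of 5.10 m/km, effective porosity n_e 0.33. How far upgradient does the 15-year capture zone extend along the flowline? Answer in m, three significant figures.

1190 m

K = 46.3 ft/d × 0.3048 = 14.11 m/d
Darcy flux q = K·i = 14.11 × 0.0051 = 0.07197 m/d
Average linear velocity = 0.07197 / 0.33 = 0.2181 m/d
T = 15 yr × 365 = 5475 d
L = v × T = 0.2181 × 5475 = 1194 m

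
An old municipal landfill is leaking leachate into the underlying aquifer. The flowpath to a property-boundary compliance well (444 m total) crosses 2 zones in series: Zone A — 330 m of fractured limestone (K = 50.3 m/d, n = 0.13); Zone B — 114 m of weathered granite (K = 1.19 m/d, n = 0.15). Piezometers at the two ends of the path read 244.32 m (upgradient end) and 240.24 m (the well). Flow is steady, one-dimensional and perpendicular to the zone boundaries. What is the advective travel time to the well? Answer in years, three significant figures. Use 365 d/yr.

4.12 years

Total head drop ΔH = 244.32 − 240.24 = 4.08 m
Steady 1-D flow in series ⇒ the Darcy flux q is identical in every zone and the zone head losses add (resistances L/K in series).
Σ(L/K) = 330/50.3 + 114/1.19 = 6.561 + 95.80 = 102.4 d
q = ΔH / Σ(L/K) = 4.08 / 102.4 = 0.03986 m/d (same in every zone)
Zone A: v = q/n = 0.03986/0.13 = 0.3066 m/d → t_A = 330/0.3066 = 1076 d
Zone B: v = q/n = 0.03986/0.15 = 0.2657 m/d → t_B = 114/0.2657 = 429.0 d
Total t = 1076 + 429.0 = 1505 d
   = 1505 / 365 = 4.12 yr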